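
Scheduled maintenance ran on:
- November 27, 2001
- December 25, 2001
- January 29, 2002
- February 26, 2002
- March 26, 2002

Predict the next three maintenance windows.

April 30, 2002; May 28, 2002; June 25, 2002

These are Tuesdays with 28, 35, 28, 28-day gaps.
Each is the final Tuesday of its month — January 29, 2002 is past the 28th, so '4th Tuesday' doesn't fit.
April 2002 ends with Tuesday April 30, 2002.
Last Tuesday of May 2002: May 28, 2002.
Last Tuesday of June 2002: June 25, 2002.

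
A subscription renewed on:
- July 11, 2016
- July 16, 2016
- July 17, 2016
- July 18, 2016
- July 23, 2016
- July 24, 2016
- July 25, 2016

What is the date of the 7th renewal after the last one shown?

August 13, 2016

Every event lands on a Monday or Saturday or Sunday (gaps cycle 5, 1, 1, 5, 1, 1).
So the schedule is: every Monday, Saturday and Sunday.
Next Saturday: July 30, 2016.
The following Sunday is July 31, 2016.
The following Monday is August 1, 2016.
Next Saturday: August 6, 2016.
The following Sunday is August 7, 2016.
Next Monday: August 8, 2016.
The following Saturday is August 13, 2016.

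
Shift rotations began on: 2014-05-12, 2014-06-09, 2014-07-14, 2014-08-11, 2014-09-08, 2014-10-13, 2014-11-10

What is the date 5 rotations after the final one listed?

2015-04-13

Gaps: 28, 35, 28, 28, 35, 28 days — a mix of 28 and 35. Every date is a Monday.
Each is the 2nd Monday of its month.
2nd Monday of December 2014: 2014-12-08.
January 2015 — 2nd Monday is 2015-01-12.
2nd Monday of February 2015: 2015-02-09.
March 2015 — 2nd Monday is 2015-03-09.
April 2015 — 2nd Monday is 2015-04-13.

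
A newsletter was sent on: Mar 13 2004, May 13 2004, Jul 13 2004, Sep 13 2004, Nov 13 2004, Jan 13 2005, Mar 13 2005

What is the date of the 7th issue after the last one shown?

May 13 2006

Each date is the 13th; the gaps (61, 61, 62, 61, 61, 59) track the month lengths.
The rule is the 13th of every 2 months.
Next: May 2005 → May 13 2005.
July 2005: Jul 13 2005.
September 2005: Sep 13 2005.
November 2005: Nov 13 2005.
January 2006: Jan 13 2006.
Next: March 2006 → Mar 13 2006.
Next: May 2006 → May 13 2006.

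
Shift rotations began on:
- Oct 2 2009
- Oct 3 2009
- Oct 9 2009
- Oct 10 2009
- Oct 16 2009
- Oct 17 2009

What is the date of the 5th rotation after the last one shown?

Gaps: 1, 6, 1, 6, 1 days — not constant, but cyclic with period 2.
The events fall on every Friday and Saturday.
The following Friday is Oct 23 2009.
Next Saturday: Oct 24 2009.
Next Friday: Oct 30 2009.
Next Saturday: Oct 31 2009.
The following Friday is Nov 6 2009.

Nov 6 2009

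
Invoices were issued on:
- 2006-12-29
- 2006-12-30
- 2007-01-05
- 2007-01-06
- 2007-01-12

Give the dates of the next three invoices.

2007-01-13, 2007-01-19, 2007-01-20

Gaps: 1, 6, 1, 6 days — not constant, but cyclic with period 2.
The events fall on every Friday and Saturday.
Next Saturday: 2007-01-13.
Next Friday: 2007-01-19.
Next Saturday: 2007-01-20.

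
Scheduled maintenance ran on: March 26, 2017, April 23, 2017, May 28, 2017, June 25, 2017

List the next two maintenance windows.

July 23, 2017; August 27, 2017

These are Sundays at 28- or 35-day spacing (28, 35, 28).
The pattern: 4th Sunday of the month.
July 2017 — 4th Sunday is July 23, 2017.
4th Sunday of August 2017: August 27, 2017.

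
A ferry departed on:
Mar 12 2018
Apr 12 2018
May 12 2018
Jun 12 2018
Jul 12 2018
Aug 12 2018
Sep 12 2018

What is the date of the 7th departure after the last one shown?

Each date is the 12th; the gaps (31, 30, 31, 30, 31, 31) track the month lengths.
The rule is the 12th of each month.
Next: October 2018 → Oct 12 2018.
Next: November 2018 → Nov 12 2018.
Next: December 2018 → Dec 12 2018.
January 2019: Jan 12 2019.
February 2019: Feb 12 2019.
Next: March 2019 → Mar 12 2019.
Next: April 2019 → Apr 12 2019.

Apr 12 2019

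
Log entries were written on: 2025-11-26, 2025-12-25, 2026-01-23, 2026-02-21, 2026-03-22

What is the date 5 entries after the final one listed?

2026-08-14

Every event comes 29 days after the last (29, 29, 29, 29).
2026-03-22 + 29 days = 2026-04-20.
2026-04-20 + 29 days = 2026-05-19.
2026-05-19 + 29 days = 2026-06-17.
2026-06-17 + 29 days = 2026-07-16.
2026-07-16 + 29 days = 2026-08-14.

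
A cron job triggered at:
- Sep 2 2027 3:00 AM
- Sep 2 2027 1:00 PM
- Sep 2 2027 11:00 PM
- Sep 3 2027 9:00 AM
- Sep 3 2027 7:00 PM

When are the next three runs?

Sep 4 2027 5:00 AM, Sep 4 2027 3:00 PM, Sep 5 2027 1:00 AM

Gaps: 10, 10, 10, 10 hours — each event is 10 hours after the previous one.
Sep 3 2027 7:00 PM + 10 h = Sep 4 2027 5:00 AM.
Sep 4 2027 5:00 AM + 10 h = Sep 4 2027 3:00 PM.
Sep 4 2027 3:00 PM + 10 h = Sep 5 2027 1:00 AM.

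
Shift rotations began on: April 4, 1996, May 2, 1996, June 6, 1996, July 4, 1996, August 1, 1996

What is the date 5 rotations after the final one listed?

January 2, 1997

All dates are Thursdays, 28, 35, 28, 28 days apart.
Specifically, the 1st Thursday of each month.
September 1996 — 1st Thursday is September 5, 1996.
October 1996 — 1st Thursday is October 3, 1996.
November 1996 — 1st Thursday is November 7, 1996.
1st Thursday of December 1996: December 5, 1996.
1st Thursday of January 1997: January 2, 1997.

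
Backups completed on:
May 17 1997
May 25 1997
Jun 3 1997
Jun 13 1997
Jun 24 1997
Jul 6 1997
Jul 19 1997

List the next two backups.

The spacing grows by 1 each time: 8, 9, 10, 11, 12, 13 days.
Next gap: 14 days. Jul 19 1997 + 14 days = Aug 2 1997.
Next gap: 15 days. Aug 2 1997 + 15 days = Aug 17 1997.

Aug 2 1997, Aug 17 1997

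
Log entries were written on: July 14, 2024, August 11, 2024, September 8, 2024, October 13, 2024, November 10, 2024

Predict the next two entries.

Gaps: 28, 28, 35, 28 days — a mix of 28 and 35. Every date is a Sunday.
Each is the 2nd Sunday of its month.
December 2024 — 2nd Sunday is December 8, 2024.
January 2025 — 2nd Sunday is January 12, 2025.

December 8, 2024; January 12, 2025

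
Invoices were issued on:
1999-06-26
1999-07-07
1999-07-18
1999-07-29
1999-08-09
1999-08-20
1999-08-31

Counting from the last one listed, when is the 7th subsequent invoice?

Every event comes 11 days after the last (11, 11, 11, 11, 11, 11).
1999-08-31 + 11 days = 1999-09-11.
1999-09-11 + 11 days = 1999-09-22.
1999-09-22 + 11 days = 1999-10-03.
1999-10-03 + 11 days = 1999-10-14.
1999-10-14 + 11 days = 1999-10-25.
1999-10-25 + 11 days = 1999-11-05.
1999-11-05 + 11 days = 1999-11-16.

1999-11-16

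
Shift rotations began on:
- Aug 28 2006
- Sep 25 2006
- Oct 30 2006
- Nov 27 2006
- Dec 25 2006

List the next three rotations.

Jan 29 2007, Feb 26 2007, Mar 26 2007

Every date is a Monday; gaps 28, 35, 28, 28 days.
Each is the last Monday of its month (at least one falls on the 29th or later, ruling out '4th Monday').
January 2007 ends with Monday Jan 29 2007.
Last Monday of February 2007: Feb 26 2007.
Last Monday of March 2007: Mar 26 2007.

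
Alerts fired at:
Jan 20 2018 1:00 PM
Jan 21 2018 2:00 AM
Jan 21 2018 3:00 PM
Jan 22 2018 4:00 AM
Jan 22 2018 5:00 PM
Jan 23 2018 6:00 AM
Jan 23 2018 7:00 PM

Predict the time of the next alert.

Jan 24 2018 8:00 AM

Spacing: 13, 13, 13, 13, 13, 13 h — constant 13 h.
Jan 23 2018 7:00 PM + 13 h = Jan 24 2018 8:00 AM.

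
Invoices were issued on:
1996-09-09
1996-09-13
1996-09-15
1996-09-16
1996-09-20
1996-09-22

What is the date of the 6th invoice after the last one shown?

Gaps: 4, 2, 1, 4, 2 days — not constant, but cyclic with period 3.
The events fall on every Monday, Friday and Sunday.
The following Monday is 1996-09-23.
Next Friday: 1996-09-27.
Next Sunday: 1996-09-29.
The following Monday is 1996-09-30.
The following Friday is 1996-10-04.
Next Sunday: 1996-10-06.

1996-10-06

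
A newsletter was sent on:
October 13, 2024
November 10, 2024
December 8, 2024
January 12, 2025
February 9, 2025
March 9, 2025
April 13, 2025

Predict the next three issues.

All dates are Sundays, 28, 28, 35, 28, 28, 35 days apart.
Specifically, the 2nd Sunday of each month.
May 2025 — 2nd Sunday is May 11, 2025.
2nd Sunday of June 2025: June 8, 2025.
2nd Sunday of July 2025: July 13, 2025.

May 11, 2025; June 8, 2025; July 13, 2025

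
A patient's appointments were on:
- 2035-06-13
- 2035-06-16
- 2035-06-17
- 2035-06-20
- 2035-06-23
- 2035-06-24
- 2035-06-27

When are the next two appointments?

Every event lands on a Wednesday or Saturday or Sunday (gaps cycle 3, 1, 3, 3, 1, 3).
So the schedule is: every Wednesday, Saturday and Sunday.
Next Saturday: 2035-06-30.
The following Sunday is 2035-07-01.

2035-06-30, 2035-07-01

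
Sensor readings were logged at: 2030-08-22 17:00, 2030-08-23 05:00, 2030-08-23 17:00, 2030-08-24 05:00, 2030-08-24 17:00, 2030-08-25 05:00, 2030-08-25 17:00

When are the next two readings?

2030-08-26 05:00, 2030-08-26 17:00

Spacing: 12, 12, 12, 12, 12, 12 h — constant 12 h.
2030-08-25 17:00 + 12 h = 2030-08-26 05:00.
2030-08-26 05:00 + 12 h = 2030-08-26 17:00.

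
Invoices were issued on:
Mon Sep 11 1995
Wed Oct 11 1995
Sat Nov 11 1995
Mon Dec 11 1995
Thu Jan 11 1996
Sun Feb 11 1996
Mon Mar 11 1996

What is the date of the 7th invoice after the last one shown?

Fri Oct 11 1996

The day-of-month is always 11 (30, 31, 30, 31, 31, 29 days between events).
So this recurs on the 11th of each month.
Next: April 1996 → Thu Apr 11 1996.
Next: May 1996 → Sat May 11 1996.
June 1996: Tue Jun 11 1996.
July 1996: Thu Jul 11 1996.
Next: August 1996 → Sun Aug 11 1996.
Next: September 1996 → Wed Sep 11 1996.
Next: October 1996 → Fri Oct 11 1996.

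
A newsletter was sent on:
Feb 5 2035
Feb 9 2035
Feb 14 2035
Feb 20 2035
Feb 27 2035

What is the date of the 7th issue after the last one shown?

May 15 2035

The spacing grows by 1 each time: 4, 5, 6, 7 days.
Next gap: 8 days. Feb 27 2035 + 8 days = Mar 7 2035.
Next gap: 9 days. Mar 7 2035 + 9 days = Mar 16 2035.
Next gap: 10 days. Mar 16 2035 + 10 days = Mar 26 2035.
Next gap: 11 days. Mar 26 2035 + 11 days = Apr 6 2035.
Next gap: 12 days. Apr 6 2035 + 12 days = Apr 18 2035.
Next gap: 13 days. Apr 18 2035 + 13 days = May 1 2035.
Next gap: 14 days. May 1 2035 + 14 days = May 15 2035.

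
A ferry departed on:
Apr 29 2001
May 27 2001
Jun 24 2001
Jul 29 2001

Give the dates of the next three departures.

Aug 26 2001, Sep 30 2001, Oct 28 2001

All Sundays; the gaps (28, 28, 35) vary with month length.
This is the last Sunday of each month.
Last Sunday of August 2001: Aug 26 2001.
September 2001 ends with Sunday Sep 30 2001.
Last Sunday of October 2001: Oct 28 2001.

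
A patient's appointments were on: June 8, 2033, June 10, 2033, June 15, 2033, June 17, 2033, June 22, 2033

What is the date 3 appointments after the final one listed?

Gaps: 2, 5, 2, 5 days — not constant, but cyclic with period 2.
The events fall on every Wednesday and Friday.
The following Friday is June 24, 2033.
The following Wednesday is June 29, 2033.
Next Friday: July 1, 2033.

July 1, 2033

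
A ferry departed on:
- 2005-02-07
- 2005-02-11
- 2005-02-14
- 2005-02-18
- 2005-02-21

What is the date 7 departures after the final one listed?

The gap pattern 4, 3, 4, 3 repeats every 2 events.
These are the Mondays and Fridays of each week.
Next Friday: 2005-02-25.
The following Monday is 2005-02-28.
Next Friday: 2005-03-04.
The following Monday is 2005-03-07.
The following Friday is 2005-03-11.
Next Monday: 2005-03-14.
Next Friday: 2005-03-18.

2005-03-18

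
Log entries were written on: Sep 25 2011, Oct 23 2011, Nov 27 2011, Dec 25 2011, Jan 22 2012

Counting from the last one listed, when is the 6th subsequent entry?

Jul 22 2012

Gaps: 28, 35, 28, 28 days — a mix of 28 and 35. Every date is a Sunday.
Each is the 4th Sunday of its month.
4th Sunday of February 2012: Feb 26 2012.
March 2012 — 4th Sunday is Mar 25 2012.
4th Sunday of April 2012: Apr 22 2012.
4th Sunday of May 2012: May 27 2012.
4th Sunday of June 2012: Jun 24 2012.
4th Sunday of July 2012: Jul 22 2012.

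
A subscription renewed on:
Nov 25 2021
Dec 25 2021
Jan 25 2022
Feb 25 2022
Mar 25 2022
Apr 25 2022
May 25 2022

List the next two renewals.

Gaps: 30, 31, 31, 28, 31, 30 days — not constant. Every event is on the 25th of the month.
Pattern: the 25th of each month.
June 2022: Jun 25 2022.
Next: July 2022 → Jul 25 2022.

Jun 25 2022, Jul 25 2022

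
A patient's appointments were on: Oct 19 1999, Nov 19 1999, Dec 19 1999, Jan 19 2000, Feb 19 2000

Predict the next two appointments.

Mar 19 2000, Apr 19 2000

Each date is the 19th; the gaps (31, 30, 31, 31) track the month lengths.
The rule is the 19th of each month.
March 2000: Mar 19 2000.
Next: April 2000 → Apr 19 2000.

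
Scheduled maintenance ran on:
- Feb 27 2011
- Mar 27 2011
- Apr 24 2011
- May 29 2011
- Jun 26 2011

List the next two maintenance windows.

Jul 31 2011, Aug 28 2011

Every date is a Sunday; gaps 28, 28, 35, 28 days.
Each is the last Sunday of its month (at least one falls on the 29th or later, ruling out '4th Sunday').
July 2011 ends with Sunday Jul 31 2011.
August 2011 ends with Sunday Aug 28 2011.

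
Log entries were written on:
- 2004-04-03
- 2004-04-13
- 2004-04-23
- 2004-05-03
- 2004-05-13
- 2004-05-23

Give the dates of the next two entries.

Every event comes 10 days after the last (10, 10, 10, 10, 10).
2004-05-23 + 10 days = 2004-06-02.
2004-06-02 + 10 days = 2004-06-12.

2004-06-02, 2004-06-12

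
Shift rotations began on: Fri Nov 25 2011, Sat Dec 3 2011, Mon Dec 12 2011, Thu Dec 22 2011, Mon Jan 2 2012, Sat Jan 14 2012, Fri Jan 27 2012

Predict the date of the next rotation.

Intervals are 8, 9, 10, 11, 12, 13 days — an arithmetic progression with common difference 1.
Next gap: 14 days. Fri Jan 27 2012 + 14 days = Fri Feb 10 2012.

Fri Feb 10 2012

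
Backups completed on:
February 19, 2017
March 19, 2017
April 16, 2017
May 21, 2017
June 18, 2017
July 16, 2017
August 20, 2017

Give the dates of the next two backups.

September 17, 2017; October 15, 2017

Gaps: 28, 28, 35, 28, 28, 35 days — a mix of 28 and 35. Every date is a Sunday.
Each is the 3rd Sunday of its month.
September 2017 — 3rd Sunday is September 17, 2017.
3rd Sunday of October 2017: October 15, 2017.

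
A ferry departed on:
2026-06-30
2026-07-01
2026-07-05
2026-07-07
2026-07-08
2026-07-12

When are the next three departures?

Every event lands on a Tuesday or Wednesday or Sunday (gaps cycle 1, 4, 2, 1, 4).
So the schedule is: every Tuesday, Wednesday and Sunday.
Next Tuesday: 2026-07-14.
The following Wednesday is 2026-07-15.
Next Sunday: 2026-07-19.

2026-07-14, 2026-07-15, 2026-07-19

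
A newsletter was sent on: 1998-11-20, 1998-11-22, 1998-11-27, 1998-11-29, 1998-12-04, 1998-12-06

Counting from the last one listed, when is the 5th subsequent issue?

Every event lands on a Friday or Sunday (gaps cycle 2, 5, 2, 5, 2).
So the schedule is: every Friday and Sunday.
Next Friday: 1998-12-11.
Next Sunday: 1998-12-13.
Next Friday: 1998-12-18.
The following Sunday is 1998-12-20.
The following Friday is 1998-12-25.

1998-12-25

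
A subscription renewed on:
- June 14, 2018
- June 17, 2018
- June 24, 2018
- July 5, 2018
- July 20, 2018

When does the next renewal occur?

August 8, 2018

Intervals are 3, 7, 11, 15 days — an arithmetic progression with common difference 4.
Next gap: 19 days. July 20, 2018 + 19 days = August 8, 2018.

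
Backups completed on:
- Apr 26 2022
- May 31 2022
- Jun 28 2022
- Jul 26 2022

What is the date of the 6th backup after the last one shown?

Jan 31 2023

All Tuesdays; the gaps (35, 28, 28) vary with month length.
This is the last Tuesday of each month.
Last Tuesday of August 2022: Aug 30 2022.
Last Tuesday of September 2022: Sep 27 2022.
October 2022 ends with Tuesday Oct 25 2022.
November 2022 ends with Tuesday Nov 29 2022.
Last Tuesday of December 2022: Dec 27 2022.
January 2023 ends with Tuesday Jan 31 2023.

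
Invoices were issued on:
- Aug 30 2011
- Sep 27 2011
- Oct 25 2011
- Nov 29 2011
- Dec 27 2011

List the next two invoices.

Jan 31 2012, Feb 28 2012

All Tuesdays; the gaps (28, 28, 35, 28) vary with month length.
This is the last Tuesday of each month.
January 2012 ends with Tuesday Jan 31 2012.
Last Tuesday of February 2012: Feb 28 2012.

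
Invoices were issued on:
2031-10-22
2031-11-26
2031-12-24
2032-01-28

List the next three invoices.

2032-02-25, 2032-03-24, 2032-04-28

These are Wednesdays at 28- or 35-day spacing (35, 28, 35).
The pattern: 4th Wednesday of the month.
February 2032 — 4th Wednesday is 2032-02-25.
4th Wednesday of March 2032: 2032-03-24.
4th Wednesday of April 2032: 2032-04-28.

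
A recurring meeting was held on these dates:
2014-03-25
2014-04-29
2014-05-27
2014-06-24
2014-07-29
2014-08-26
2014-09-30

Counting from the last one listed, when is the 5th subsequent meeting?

Every date is a Tuesday; gaps 35, 28, 28, 35, 28, 35 days.
Each is the last Tuesday of its month (at least one falls on the 29th or later, ruling out '4th Tuesday').
October 2014 ends with Tuesday 2014-10-28.
November 2014 ends with Tuesday 2014-11-25.
December 2014 ends with Tuesday 2014-12-30.
January 2015 ends with Tuesday 2015-01-27.
February 2015 ends with Tuesday 2015-02-24.

2015-02-24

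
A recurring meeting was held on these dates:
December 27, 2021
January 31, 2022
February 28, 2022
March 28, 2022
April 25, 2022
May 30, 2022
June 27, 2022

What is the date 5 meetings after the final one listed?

November 28, 2022

Every date is a Monday; gaps 35, 28, 28, 28, 35, 28 days.
Each is the last Monday of its month (at least one falls on the 29th or later, ruling out '4th Monday').
July 2022 ends with Monday July 25, 2022.
Last Monday of August 2022: August 29, 2022.
September 2022 ends with Monday September 26, 2022.
Last Monday of October 2022: October 31, 2022.
November 2022 ends with Monday November 28, 2022.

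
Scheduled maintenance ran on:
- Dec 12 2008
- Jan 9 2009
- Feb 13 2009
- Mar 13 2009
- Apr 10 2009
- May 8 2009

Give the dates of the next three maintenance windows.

Gaps: 28, 35, 28, 28, 28 days — a mix of 28 and 35. Every date is a Friday.
Each is the 2nd Friday of its month.
2nd Friday of June 2009: Jun 12 2009.
July 2009 — 2nd Friday is Jul 10 2009.
August 2009 — 2nd Friday is Aug 14 2009.

Jun 12 2009, Jul 10 2009, Aug 14 2009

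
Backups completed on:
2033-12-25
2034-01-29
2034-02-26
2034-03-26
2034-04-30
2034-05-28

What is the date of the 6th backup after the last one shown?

All Sundays; the gaps (35, 28, 28, 35, 28) vary with month length.
This is the last Sunday of each month.
Last Sunday of June 2034: 2034-06-25.
July 2034 ends with Sunday 2034-07-30.
August 2034 ends with Sunday 2034-08-27.
September 2034 ends with Sunday 2034-09-24.
Last Sunday of October 2034: 2034-10-29.
November 2034 ends with Sunday 2034-11-26.

2034-11-26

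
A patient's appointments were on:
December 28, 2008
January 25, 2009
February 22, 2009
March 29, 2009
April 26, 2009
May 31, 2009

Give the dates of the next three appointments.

June 28, 2009; July 26, 2009; August 30, 2009

These are Sundays with 28, 28, 35, 28, 35-day gaps.
Each is the final Sunday of its month — March 29, 2009 is past the 28th, so '4th Sunday' doesn't fit.
Last Sunday of June 2009: June 28, 2009.
July 2009 ends with Sunday July 26, 2009.
Last Sunday of August 2009: August 30, 2009.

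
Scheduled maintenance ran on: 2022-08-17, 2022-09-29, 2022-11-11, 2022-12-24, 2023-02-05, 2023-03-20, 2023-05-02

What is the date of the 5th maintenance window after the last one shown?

2023-12-03

Gaps between consecutive events: 43, 43, 43, 43, 43, 43 days — a constant 43-day interval.
2023-05-02 + 43 days = 2023-06-14.
2023-06-14 + 43 days = 2023-07-27.
2023-07-27 + 43 days = 2023-09-08.
2023-09-08 + 43 days = 2023-10-21.
2023-10-21 + 43 days = 2023-12-03.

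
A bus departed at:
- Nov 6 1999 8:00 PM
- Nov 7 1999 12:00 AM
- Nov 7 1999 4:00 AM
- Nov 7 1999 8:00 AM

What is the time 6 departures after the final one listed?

Nov 8 1999 8:00 AM

Gaps: 4, 4, 4 hours — each event is 4 hours after the previous one.
Nov 7 1999 8:00 AM + 4 h = Nov 7 1999 12:00 PM.
Nov 7 1999 12:00 PM + 4 h = Nov 7 1999 4:00 PM.
Nov 7 1999 4:00 PM + 4 h = Nov 7 1999 8:00 PM.
Nov 7 1999 8:00 PM + 4 h = Nov 8 1999 12:00 AM.
Nov 8 1999 12:00 AM + 4 h = Nov 8 1999 4:00 AM.
Nov 8 1999 4:00 AM + 4 h = Nov 8 1999 8:00 AM.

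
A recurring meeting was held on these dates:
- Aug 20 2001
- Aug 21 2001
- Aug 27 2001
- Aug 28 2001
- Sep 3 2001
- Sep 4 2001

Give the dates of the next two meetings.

Gaps: 1, 6, 1, 6, 1 days — not constant, but cyclic with period 2.
The events fall on every Monday and Tuesday.
The following Monday is Sep 10 2001.
Next Tuesday: Sep 11 2001.

Sep 10 2001, Sep 11 2001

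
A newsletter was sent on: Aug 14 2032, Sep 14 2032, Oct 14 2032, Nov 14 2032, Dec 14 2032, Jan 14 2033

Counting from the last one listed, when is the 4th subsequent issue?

May 14 2033

Each date is the 14th; the gaps (31, 30, 31, 30, 31) track the month lengths.
The rule is the 14th of each month.
February 2033: Feb 14 2033.
March 2033: Mar 14 2033.
Next: April 2033 → Apr 14 2033.
May 2033: May 14 2033.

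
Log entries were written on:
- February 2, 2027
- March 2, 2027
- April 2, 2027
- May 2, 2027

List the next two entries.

June 2, 2027; July 2, 2027

The day-of-month is always 2 (28, 31, 30 days between events).
So this recurs on the 2nd of each month.
June 2027: June 2, 2027.
July 2027: July 2, 2027.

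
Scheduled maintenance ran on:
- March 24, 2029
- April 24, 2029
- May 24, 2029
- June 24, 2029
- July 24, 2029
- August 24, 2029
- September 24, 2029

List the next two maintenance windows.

October 24, 2029; November 24, 2029

Gaps: 31, 30, 31, 30, 31, 31 days — not constant. Every event is on the 24th of the month.
Pattern: the 24th of each month.
Next: October 2029 → October 24, 2029.
Next: November 2029 → November 24, 2029.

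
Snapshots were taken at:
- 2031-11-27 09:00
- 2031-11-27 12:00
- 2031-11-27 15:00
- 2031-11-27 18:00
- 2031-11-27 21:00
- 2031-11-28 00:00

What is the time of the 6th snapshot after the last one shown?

Spacing: 3, 3, 3, 3, 3 h — constant 3 h.
2031-11-28 00:00 + 3 h = 2031-11-28 03:00.
2031-11-28 03:00 + 3 h = 2031-11-28 06:00.
2031-11-28 06:00 + 3 h = 2031-11-28 09:00.
2031-11-28 09:00 + 3 h = 2031-11-28 12:00.
2031-11-28 12:00 + 3 h = 2031-11-28 15:00.
2031-11-28 15:00 + 3 h = 2031-11-28 18:00.

2031-11-28 18:00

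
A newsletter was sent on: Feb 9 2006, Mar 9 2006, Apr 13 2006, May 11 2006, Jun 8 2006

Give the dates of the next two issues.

Jul 13 2006, Aug 10 2006

Gaps: 28, 35, 28, 28 days — a mix of 28 and 35. Every date is a Thursday.
Each is the 2nd Thursday of its month.
2nd Thursday of July 2006: Jul 13 2006.
2nd Thursday of August 2006: Aug 10 2006.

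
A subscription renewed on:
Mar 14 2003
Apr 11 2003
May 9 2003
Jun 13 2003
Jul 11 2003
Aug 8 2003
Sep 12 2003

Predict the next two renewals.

These are Fridays at 28- or 35-day spacing (28, 28, 35, 28, 28, 35).
The pattern: 2nd Friday of the month.
October 2003 — 2nd Friday is Oct 10 2003.
2nd Friday of November 2003: Nov 14 2003.

Oct 10 2003, Nov 14 2003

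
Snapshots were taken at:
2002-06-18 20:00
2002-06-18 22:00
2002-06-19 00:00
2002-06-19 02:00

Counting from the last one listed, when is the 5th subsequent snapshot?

2002-06-19 12:00

Gaps: 2, 2, 2 hours — each event is 2 hours after the previous one.
2002-06-19 02:00 + 2 h = 2002-06-19 04:00.
2002-06-19 04:00 + 2 h = 2002-06-19 06:00.
2002-06-19 06:00 + 2 h = 2002-06-19 08:00.
2002-06-19 08:00 + 2 h = 2002-06-19 10:00.
2002-06-19 10:00 + 2 h = 2002-06-19 12:00.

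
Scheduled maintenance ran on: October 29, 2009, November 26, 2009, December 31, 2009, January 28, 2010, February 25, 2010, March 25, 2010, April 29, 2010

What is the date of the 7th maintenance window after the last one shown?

These are Thursdays with 28, 35, 28, 28, 28, 35-day gaps.
Each is the final Thursday of its month — October 29, 2009 is past the 28th, so '4th Thursday' doesn't fit.
Last Thursday of May 2010: May 27, 2010.
June 2010 ends with Thursday June 24, 2010.
July 2010 ends with Thursday July 29, 2010.
August 2010 ends with Thursday August 26, 2010.
September 2010 ends with Thursday September 30, 2010.
October 2010 ends with Thursday October 28, 2010.
November 2010 ends with Thursday November 25, 2010.

November 25, 2010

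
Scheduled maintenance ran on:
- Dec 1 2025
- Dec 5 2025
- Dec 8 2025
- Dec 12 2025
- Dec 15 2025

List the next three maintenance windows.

Every event lands on a Monday or Friday (gaps cycle 4, 3, 4, 3).
So the schedule is: every Monday and Friday.
Next Friday: Dec 19 2025.
The following Monday is Dec 22 2025.
The following Friday is Dec 26 2025.

Dec 19 2025, Dec 22 2025, Dec 26 2025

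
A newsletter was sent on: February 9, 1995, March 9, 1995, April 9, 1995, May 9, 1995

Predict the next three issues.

June 9, 1995; July 9, 1995; August 9, 1995

Each date is the 9th; the gaps (28, 31, 30) track the month lengths.
The rule is the 9th of each month.
June 1995: June 9, 1995.
Next: July 1995 → July 9, 1995.
August 1995: August 9, 1995.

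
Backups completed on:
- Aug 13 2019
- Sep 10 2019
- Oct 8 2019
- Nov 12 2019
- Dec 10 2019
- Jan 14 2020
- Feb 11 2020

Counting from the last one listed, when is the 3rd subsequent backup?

These are Tuesdays at 28- or 35-day spacing (28, 28, 35, 28, 35, 28).
The pattern: 2nd Tuesday of the month.
March 2020 — 2nd Tuesday is Mar 10 2020.
2nd Tuesday of April 2020: Apr 14 2020.
2nd Tuesday of May 2020: May 12 2020.

May 12 2020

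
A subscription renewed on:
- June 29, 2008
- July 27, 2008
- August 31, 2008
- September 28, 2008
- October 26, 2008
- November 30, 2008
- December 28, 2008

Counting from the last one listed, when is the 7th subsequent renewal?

July 26, 2009

Every date is a Sunday; gaps 28, 35, 28, 28, 35, 28 days.
Each is the last Sunday of its month (at least one falls on the 29th or later, ruling out '4th Sunday').
January 2009 ends with Sunday January 25, 2009.
February 2009 ends with Sunday February 22, 2009.
March 2009 ends with Sunday March 29, 2009.
April 2009 ends with Sunday April 26, 2009.
May 2009 ends with Sunday May 31, 2009.
Last Sunday of June 2009: June 28, 2009.
July 2009 ends with Sunday July 26, 2009.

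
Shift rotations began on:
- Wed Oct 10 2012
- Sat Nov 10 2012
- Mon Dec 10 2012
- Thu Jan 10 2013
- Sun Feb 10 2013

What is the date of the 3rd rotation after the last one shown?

Gaps: 31, 30, 31, 31 days — not constant. Every event is on the 10th of the month.
Pattern: the 10th of each month.
March 2013: Sun Mar 10 2013.
Next: April 2013 → Wed Apr 10 2013.
May 2013: Fri May 10 2013.

Fri May 10 2013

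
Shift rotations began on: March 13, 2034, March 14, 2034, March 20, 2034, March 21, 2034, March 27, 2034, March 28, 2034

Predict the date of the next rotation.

Gaps: 1, 6, 1, 6, 1 days — not constant, but cyclic with period 2.
The events fall on every Monday and Tuesday.
Next Monday: April 3, 2034.

April 3, 2034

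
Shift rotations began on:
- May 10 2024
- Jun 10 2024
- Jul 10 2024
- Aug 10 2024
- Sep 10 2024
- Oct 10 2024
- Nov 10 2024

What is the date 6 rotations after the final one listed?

May 10 2025

Each date is the 10th; the gaps (31, 30, 31, 31, 30, 31) track the month lengths.
The rule is the 10th of each month.
December 2024: Dec 10 2024.
Next: January 2025 → Jan 10 2025.
Next: February 2025 → Feb 10 2025.
March 2025: Mar 10 2025.
April 2025: Apr 10 2025.
Next: May 2025 → May 10 2025.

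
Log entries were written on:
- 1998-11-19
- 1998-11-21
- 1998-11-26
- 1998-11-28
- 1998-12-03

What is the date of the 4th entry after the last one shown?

The gap pattern 2, 5, 2, 5 repeats every 2 events.
These are the Thursdays and Saturdays of each week.
The following Saturday is 1998-12-05.
The following Thursday is 1998-12-10.
Next Saturday: 1998-12-12.
The following Thursday is 1998-12-17.

1998-12-17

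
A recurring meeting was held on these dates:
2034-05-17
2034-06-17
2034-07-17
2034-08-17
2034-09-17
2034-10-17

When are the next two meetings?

The day-of-month is always 17 (31, 30, 31, 31, 30 days between events).
So this recurs on the 17th of each month.
November 2034: 2034-11-17.
December 2034: 2034-12-17.

2034-11-17, 2034-12-17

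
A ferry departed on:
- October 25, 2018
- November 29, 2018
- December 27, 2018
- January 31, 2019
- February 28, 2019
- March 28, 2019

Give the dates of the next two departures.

Every date is a Thursday; gaps 35, 28, 35, 28, 28 days.
Each is the last Thursday of its month (at least one falls on the 29th or later, ruling out '4th Thursday').
April 2019 ends with Thursday April 25, 2019.
Last Thursday of May 2019: May 30, 2019.

April 25, 2019; May 30, 2019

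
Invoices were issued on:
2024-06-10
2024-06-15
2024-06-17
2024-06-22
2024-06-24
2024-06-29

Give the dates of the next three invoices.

The gap pattern 5, 2, 5, 2, 5 repeats every 2 events.
These are the Mondays and Saturdays of each week.
Next Monday: 2024-07-01.
Next Saturday: 2024-07-06.
The following Monday is 2024-07-08.

2024-07-01, 2024-07-06, 2024-07-08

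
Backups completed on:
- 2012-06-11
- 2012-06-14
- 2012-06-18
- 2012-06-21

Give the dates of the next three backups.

Every event lands on a Monday or Thursday (gaps cycle 3, 4, 3).
So the schedule is: every Monday and Thursday.
Next Monday: 2012-06-25.
The following Thursday is 2012-06-28.
Next Monday: 2012-07-02.

2012-06-25, 2012-06-28, 2012-07-02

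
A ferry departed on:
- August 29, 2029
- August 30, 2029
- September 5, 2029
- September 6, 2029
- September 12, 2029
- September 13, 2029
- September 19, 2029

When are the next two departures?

September 20, 2029; September 26, 2029

Every event lands on a Wednesday or Thursday (gaps cycle 1, 6, 1, 6, 1, 6).
So the schedule is: every Wednesday and Thursday.
The following Thursday is September 20, 2029.
Next Wednesday: September 26, 2029.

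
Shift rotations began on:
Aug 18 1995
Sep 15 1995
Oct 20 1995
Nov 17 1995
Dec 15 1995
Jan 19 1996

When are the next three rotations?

All dates are Fridays, 28, 35, 28, 28, 35 days apart.
Specifically, the 3rd Friday of each month.
3rd Friday of February 1996: Feb 16 1996.
3rd Friday of March 1996: Mar 15 1996.
April 1996 — 3rd Friday is Apr 19 1996.

Feb 16 1996, Mar 15 1996, Apr 19 1996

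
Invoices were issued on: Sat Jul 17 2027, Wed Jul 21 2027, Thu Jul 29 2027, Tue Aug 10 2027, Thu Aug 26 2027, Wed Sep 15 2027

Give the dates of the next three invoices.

Sat Oct 9 2027, Sat Nov 6 2027, Wed Dec 8 2027

The spacing grows by 4 each time: 4, 8, 12, 16, 20 days.
Next gap: 24 days. Wed Sep 15 2027 + 24 days = Sat Oct 9 2027.
Next gap: 28 days. Sat Oct 9 2027 + 28 days = Sat Nov 6 2027.
Next gap: 32 days. Sat Nov 6 2027 + 32 days = Wed Dec 8 2027.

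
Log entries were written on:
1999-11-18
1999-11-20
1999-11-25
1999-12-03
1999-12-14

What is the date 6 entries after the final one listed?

2000-04-21

The spacing grows by 3 each time: 2, 5, 8, 11 days.
Next gap: 14 days. 1999-12-14 + 14 days = 1999-12-28.
Next gap: 17 days. 1999-12-28 + 17 days = 2000-01-14.
Next gap: 20 days. 2000-01-14 + 20 days = 2000-02-03.
Next gap: 23 days. 2000-02-03 + 23 days = 2000-02-26.
Next gap: 26 days. 2000-02-26 + 26 days = 2000-03-23.
Next gap: 29 days. 2000-03-23 + 29 days = 2000-04-21.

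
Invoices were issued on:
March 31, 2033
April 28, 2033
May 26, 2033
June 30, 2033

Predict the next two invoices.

July 28, 2033; August 25, 2033

Every date is a Thursday; gaps 28, 28, 35 days.
Each is the last Thursday of its month (at least one falls on the 29th or later, ruling out '4th Thursday').
Last Thursday of July 2033: July 28, 2033.
August 2033 ends with Thursday August 25, 2033.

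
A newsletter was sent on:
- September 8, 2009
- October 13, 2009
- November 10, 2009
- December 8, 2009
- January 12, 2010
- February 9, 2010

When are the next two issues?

March 9, 2010; April 13, 2010

Gaps: 35, 28, 28, 35, 28 days — a mix of 28 and 35. Every date is a Tuesday.
Each is the 2nd Tuesday of its month.
March 2010 — 2nd Tuesday is March 9, 2010.
2nd Tuesday of April 2010: April 13, 2010.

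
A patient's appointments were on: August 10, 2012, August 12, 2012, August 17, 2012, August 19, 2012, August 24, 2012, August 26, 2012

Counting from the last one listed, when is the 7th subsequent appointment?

Gaps: 2, 5, 2, 5, 2 days — not constant, but cyclic with period 2.
The events fall on every Friday and Sunday.
The following Friday is August 31, 2012.
Next Sunday: September 2, 2012.
Next Friday: September 7, 2012.
Next Sunday: September 9, 2012.
Next Friday: September 14, 2012.
The following Sunday is September 16, 2012.
Next Friday: September 21, 2012.

September 21, 2012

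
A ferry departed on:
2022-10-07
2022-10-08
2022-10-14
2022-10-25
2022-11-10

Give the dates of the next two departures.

2022-12-01, 2022-12-27

Intervals are 1, 6, 11, 16 days — an arithmetic progression with common difference 5.
Next gap: 21 days. 2022-11-10 + 21 days = 2022-12-01.
Next gap: 26 days. 2022-12-01 + 26 days = 2022-12-27.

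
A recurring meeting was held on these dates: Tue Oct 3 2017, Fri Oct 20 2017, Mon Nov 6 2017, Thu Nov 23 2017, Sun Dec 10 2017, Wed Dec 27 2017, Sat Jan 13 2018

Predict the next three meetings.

Gaps between consecutive events: 17, 17, 17, 17, 17, 17 days — a constant 17-day interval.
Sat Jan 13 2018 + 17 days = Tue Jan 30 2018.
Tue Jan 30 2018 + 17 days = Fri Feb 16 2018.
Fri Feb 16 2018 + 17 days = Mon Mar 5 2018.

Tue Jan 30 2018, Fri Feb 16 2018, Mon Mar 5 2018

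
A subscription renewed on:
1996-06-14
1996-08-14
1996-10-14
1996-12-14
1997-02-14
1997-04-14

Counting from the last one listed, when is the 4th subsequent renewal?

1997-12-14

The day-of-month is always 14 (61, 61, 61, 62, 59 days between events).
So this recurs on the 14th of every 2 months.
June 1997: 1997-06-14.
August 1997: 1997-08-14.
October 1997: 1997-10-14.
Next: December 1997 → 1997-12-14.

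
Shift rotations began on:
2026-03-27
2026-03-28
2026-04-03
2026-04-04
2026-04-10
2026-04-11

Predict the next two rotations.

2026-04-17, 2026-04-18

Every event lands on a Friday or Saturday (gaps cycle 1, 6, 1, 6, 1).
So the schedule is: every Friday and Saturday.
The following Friday is 2026-04-17.
The following Saturday is 2026-04-18.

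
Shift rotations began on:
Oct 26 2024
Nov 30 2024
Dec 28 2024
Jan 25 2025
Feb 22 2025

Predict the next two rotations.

Mar 29 2025, Apr 26 2025

These are Saturdays with 35, 28, 28, 28-day gaps.
Each is the final Saturday of its month — Nov 30 2024 is past the 28th, so '4th Saturday' doesn't fit.
Last Saturday of March 2025: Mar 29 2025.
April 2025 ends with Saturday Apr 26 2025.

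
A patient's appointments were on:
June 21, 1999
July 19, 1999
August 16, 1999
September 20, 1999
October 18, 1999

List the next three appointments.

November 15, 1999; December 20, 1999; January 17, 2000

Gaps: 28, 28, 35, 28 days — a mix of 28 and 35. Every date is a Monday.
Each is the 3rd Monday of its month.
November 1999 — 3rd Monday is November 15, 1999.
3rd Monday of December 1999: December 20, 1999.
January 2000 — 3rd Monday is January 17, 2000.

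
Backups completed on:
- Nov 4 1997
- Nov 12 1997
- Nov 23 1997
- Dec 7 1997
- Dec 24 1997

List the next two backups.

Jan 13 1998, Feb 5 1998

Gaps: 8, 11, 14, 17 days — each gap is 3 larger than the previous one.
Next gap: 20 days. Dec 24 1997 + 20 days = Jan 13 1998.
Next gap: 23 days. Jan 13 1998 + 23 days = Feb 5 1998.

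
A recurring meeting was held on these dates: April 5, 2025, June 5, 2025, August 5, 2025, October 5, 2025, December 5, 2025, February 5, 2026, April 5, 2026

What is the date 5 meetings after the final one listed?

The day-of-month is always 5 (61, 61, 61, 61, 62, 59 days between events).
So this recurs on the 5th of every 2 months.
June 2026: June 5, 2026.
August 2026: August 5, 2026.
Next: October 2026 → October 5, 2026.
Next: December 2026 → December 5, 2026.
Next: February 2027 → February 5, 2027.

February 5, 2027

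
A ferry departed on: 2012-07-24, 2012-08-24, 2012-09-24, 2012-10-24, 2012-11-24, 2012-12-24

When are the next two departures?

The day-of-month is always 24 (31, 31, 30, 31, 30 days between events).
So this recurs on the 24th of each month.
January 2013: 2013-01-24.
February 2013: 2013-02-24.

2013-01-24, 2013-02-24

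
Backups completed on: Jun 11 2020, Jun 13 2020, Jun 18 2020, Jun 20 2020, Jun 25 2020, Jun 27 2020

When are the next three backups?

The gap pattern 2, 5, 2, 5, 2 repeats every 2 events.
These are the Thursdays and Saturdays of each week.
Next Thursday: Jul 2 2020.
Next Saturday: Jul 4 2020.
The following Thursday is Jul 9 2020.

Jul 2 2020, Jul 4 2020, Jul 9 2020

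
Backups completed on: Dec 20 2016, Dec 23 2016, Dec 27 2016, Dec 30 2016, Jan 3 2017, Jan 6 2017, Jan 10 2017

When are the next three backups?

Jan 13 2017, Jan 17 2017, Jan 20 2017

Every event lands on a Tuesday or Friday (gaps cycle 3, 4, 3, 4, 3, 4).
So the schedule is: every Tuesday and Friday.
Next Friday: Jan 13 2017.
The following Tuesday is Jan 17 2017.
The following Friday is Jan 20 2017.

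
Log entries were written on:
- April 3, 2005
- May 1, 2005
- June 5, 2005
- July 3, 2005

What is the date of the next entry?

All dates are Sundays, 28, 35, 28 days apart.
Specifically, the 1st Sunday of each month.
August 2005 — 1st Sunday is August 7, 2005.

August 7, 2005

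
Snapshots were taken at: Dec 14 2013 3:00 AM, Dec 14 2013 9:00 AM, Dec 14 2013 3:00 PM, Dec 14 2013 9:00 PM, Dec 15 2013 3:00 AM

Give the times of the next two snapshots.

Dec 15 2013 9:00 AM, Dec 15 2013 3:00 PM

Spacing: 6, 6, 6, 6 h — constant 6 h.
Dec 15 2013 3:00 AM + 6 h = Dec 15 2013 9:00 AM.
Dec 15 2013 9:00 AM + 6 h = Dec 15 2013 3:00 PM.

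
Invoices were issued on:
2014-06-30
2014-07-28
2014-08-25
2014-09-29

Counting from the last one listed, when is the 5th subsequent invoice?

2015-02-23

These are Mondays with 28, 28, 35-day gaps.
Each is the final Monday of its month — 2014-06-30 is past the 28th, so '4th Monday' doesn't fit.
October 2014 ends with Monday 2014-10-27.
Last Monday of November 2014: 2014-11-24.
Last Monday of December 2014: 2014-12-29.
Last Monday of January 2015: 2015-01-26.
Last Monday of February 2015: 2015-02-23.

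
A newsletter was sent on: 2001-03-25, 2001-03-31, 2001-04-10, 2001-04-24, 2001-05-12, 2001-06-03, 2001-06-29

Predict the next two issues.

The spacing grows by 4 each time: 6, 10, 14, 18, 22, 26 days.
Next gap: 30 days. 2001-06-29 + 30 days = 2001-07-29.
Next gap: 34 days. 2001-07-29 + 34 days = 2001-09-01.

2001-07-29, 2001-09-01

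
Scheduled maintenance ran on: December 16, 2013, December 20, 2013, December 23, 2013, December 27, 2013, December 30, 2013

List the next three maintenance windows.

January 3, 2014; January 6, 2014; January 10, 2014

The gap pattern 4, 3, 4, 3 repeats every 2 events.
These are the Mondays and Fridays of each week.
The following Friday is January 3, 2014.
Next Monday: January 6, 2014.
Next Friday: January 10, 2014.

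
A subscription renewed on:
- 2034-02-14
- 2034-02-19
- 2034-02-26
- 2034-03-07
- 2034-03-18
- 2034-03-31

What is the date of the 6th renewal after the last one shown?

Intervals are 5, 7, 9, 11, 13 days — an arithmetic progression with common difference 2.
Next gap: 15 days. 2034-03-31 + 15 days = 2034-04-15.
Next gap: 17 days. 2034-04-15 + 17 days = 2034-05-02.
Next gap: 19 days. 2034-05-02 + 19 days = 2034-05-21.
Next gap: 21 days. 2034-05-21 + 21 days = 2034-06-11.
Next gap: 23 days. 2034-06-11 + 23 days = 2034-07-04.
Next gap: 25 days. 2034-07-04 + 25 days = 2034-07-29.

2034-07-29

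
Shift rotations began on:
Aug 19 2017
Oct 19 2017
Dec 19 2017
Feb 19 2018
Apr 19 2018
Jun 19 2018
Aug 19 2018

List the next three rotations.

Oct 19 2018, Dec 19 2018, Feb 19 2019

Gaps: 61, 61, 62, 59, 61, 61 days — not constant. Every event is on the 19th of the month.
Pattern: the 19th of every 2 months.
Next: October 2018 → Oct 19 2018.
Next: December 2018 → Dec 19 2018.
February 2019: Feb 19 2019.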